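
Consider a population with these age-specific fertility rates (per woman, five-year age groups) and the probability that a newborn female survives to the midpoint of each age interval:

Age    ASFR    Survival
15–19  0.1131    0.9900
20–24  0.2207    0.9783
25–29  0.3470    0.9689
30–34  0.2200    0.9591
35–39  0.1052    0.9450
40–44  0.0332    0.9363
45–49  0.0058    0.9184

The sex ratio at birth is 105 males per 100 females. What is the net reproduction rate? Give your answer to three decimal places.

Proportion female at birth = 100 / (100 + 105) = 0.48780.
Per-age-group product (5 × ASFR × survival probability):
  15–19: 5 × 0.1131 × 0.9900 = 0.55985
  20–24: 5 × 0.2207 × 0.9783 = 1.07955
  25–29: 5 × 0.3470 × 0.9689 = 1.68104
  30–34: 5 × 0.2200 × 0.9591 = 1.05501
  35–39: 5 × 0.1052 × 0.9450 = 0.49707
  40–44: 5 × 0.0332 × 0.9363 = 0.15543
  45–49: 5 × 0.0058 × 0.9184 = 0.02663
Sum = 5.05458
NRR = 0.48780 × 5.05458 = 2.46562
NRR > 1, so each generation more than replaces itself.

2.466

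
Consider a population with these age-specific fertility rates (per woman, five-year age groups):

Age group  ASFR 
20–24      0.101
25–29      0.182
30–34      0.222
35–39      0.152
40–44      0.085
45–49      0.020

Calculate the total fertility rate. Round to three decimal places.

3.810

Sum of ASFRs = 0.101 + 0.182 + 0.222 + 0.152 + 0.085 + 0.020 = 0.762
TFR = 5 × 0.762 = 3.81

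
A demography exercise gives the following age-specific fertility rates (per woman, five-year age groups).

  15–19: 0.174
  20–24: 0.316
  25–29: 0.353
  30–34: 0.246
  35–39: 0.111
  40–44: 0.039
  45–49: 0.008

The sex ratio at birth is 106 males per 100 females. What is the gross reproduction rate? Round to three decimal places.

Proportion female at birth = 100 / (100 + 106) = 0.48544.
Sum of ASFRs = 0.174 + 0.316 + 0.353 + 0.246 + 0.111 + 0.039 + 0.008 = 1.247
TFR = 5 × 1.247 = 6.235
GRR = 0.48544 × 6.235 = 3.02672

3.027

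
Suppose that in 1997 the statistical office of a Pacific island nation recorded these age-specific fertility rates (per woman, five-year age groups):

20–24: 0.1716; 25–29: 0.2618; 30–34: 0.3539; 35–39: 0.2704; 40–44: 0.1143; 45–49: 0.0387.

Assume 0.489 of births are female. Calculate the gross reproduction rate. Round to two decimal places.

2.96

Proportion female at birth = 0.489.
Sum of ASFRs = 0.1716 + 0.2618 + 0.3539 + 0.2704 + 0.1143 + 0.0387 = 1.2107
TFR = 5 × 1.2107 = 6.0535
GRR = 0.489 × 6.0535 = 2.96016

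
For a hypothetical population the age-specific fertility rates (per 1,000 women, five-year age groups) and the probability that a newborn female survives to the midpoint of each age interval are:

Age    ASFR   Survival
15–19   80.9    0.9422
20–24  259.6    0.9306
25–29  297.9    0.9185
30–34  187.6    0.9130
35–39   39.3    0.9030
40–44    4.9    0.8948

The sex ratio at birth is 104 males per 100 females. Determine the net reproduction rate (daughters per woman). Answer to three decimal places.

1.967

Proportion female at birth = 100 / (100 + 104) = 0.49020.
Each age group contributes 5 × ASFR × survival:
  15–19: 5 × 80.9/1000 × 0.9422 = 0.38112
  20–24: 5 × 259.6/1000 × 0.9306 = 1.20792
  25–29: 5 × 297.9/1000 × 0.9185 = 1.36811
  30–34: 5 × 187.6/1000 × 0.9130 = 0.85639
  35–39: 5 × 39.3/1000 × 0.9030 = 0.17744
  40–44: 5 × 4.9/1000 × 0.8948 = 0.02192
Sum = 4.01290
NRR = 0.49020 × 4.01290 = 1.96712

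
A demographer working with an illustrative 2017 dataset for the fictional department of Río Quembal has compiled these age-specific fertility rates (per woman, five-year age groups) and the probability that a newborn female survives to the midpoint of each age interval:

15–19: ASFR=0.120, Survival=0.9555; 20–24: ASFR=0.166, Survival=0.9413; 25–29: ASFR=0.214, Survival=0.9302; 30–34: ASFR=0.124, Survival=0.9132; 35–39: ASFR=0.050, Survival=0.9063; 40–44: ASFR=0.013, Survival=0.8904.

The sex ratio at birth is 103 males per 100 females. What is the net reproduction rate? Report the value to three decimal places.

Proportion female at birth = 100 / (100 + 103) = 0.49261.
Each age group contributes 5 × ASFR × survival:
  15–19: 5 × 0.120 × 0.9555 = 0.57330
  20–24: 5 × 0.166 × 0.9413 = 0.78128
  25–29: 5 × 0.214 × 0.9302 = 0.99531
  30–34: 5 × 0.124 × 0.9132 = 0.56618
  35–39: 5 × 0.050 × 0.9063 = 0.22658
  40–44: 5 × 0.013 × 0.8904 = 0.05788
Sum = 3.20053
NRR = 0.49261 × 3.20053 = 1.57661

1.577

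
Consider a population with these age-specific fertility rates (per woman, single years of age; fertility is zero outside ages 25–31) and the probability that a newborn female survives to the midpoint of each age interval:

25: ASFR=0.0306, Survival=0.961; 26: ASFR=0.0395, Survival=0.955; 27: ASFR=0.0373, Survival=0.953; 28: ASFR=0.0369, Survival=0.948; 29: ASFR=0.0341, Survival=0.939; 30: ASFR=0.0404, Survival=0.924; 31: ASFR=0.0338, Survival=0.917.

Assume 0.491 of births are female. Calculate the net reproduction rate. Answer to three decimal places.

0.117

Proportion female at birth = 0.491.
Survival-weighted fertility by age (1·fₓ·Sₓ):
  25: 1 × 0.0306 × 0.961 = 0.02941
  26: 1 × 0.0395 × 0.955 = 0.03772
  27: 1 × 0.0373 × 0.953 = 0.03555
  28: 1 × 0.0369 × 0.948 = 0.03498
  29: 1 × 0.0341 × 0.939 = 0.03202
  30: 1 × 0.0404 × 0.924 = 0.03733
  31: 1 × 0.0338 × 0.917 = 0.03099
Sum = 0.23800
NRR = 0.491 × 0.23800 = 0.11686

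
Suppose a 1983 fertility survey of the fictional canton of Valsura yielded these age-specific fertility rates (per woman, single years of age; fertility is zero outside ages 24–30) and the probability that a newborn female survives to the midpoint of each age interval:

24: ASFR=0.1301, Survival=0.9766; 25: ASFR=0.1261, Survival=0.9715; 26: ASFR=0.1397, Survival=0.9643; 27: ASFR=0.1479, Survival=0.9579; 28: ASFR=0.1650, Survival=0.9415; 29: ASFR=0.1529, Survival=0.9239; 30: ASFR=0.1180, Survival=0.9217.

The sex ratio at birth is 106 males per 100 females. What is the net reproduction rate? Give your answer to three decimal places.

Proportion female at birth = 100 / (100 + 106) = 0.48544.
Weighting each age-specific rate by interval width and survival:
  24: 1 × 0.1301 × 0.9766 = 0.12706
  25: 1 × 0.1261 × 0.9715 = 0.12251
  26: 1 × 0.1397 × 0.9643 = 0.13471
  27: 1 × 0.1479 × 0.9579 = 0.14167
  28: 1 × 0.1650 × 0.9415 = 0.15535
  29: 1 × 0.1529 × 0.9239 = 0.14126
  30: 1 × 0.1180 × 0.9217 = 0.10876
Sum = 0.93132
NRR = 0.48544 × 0.93132 = 0.45210

0.452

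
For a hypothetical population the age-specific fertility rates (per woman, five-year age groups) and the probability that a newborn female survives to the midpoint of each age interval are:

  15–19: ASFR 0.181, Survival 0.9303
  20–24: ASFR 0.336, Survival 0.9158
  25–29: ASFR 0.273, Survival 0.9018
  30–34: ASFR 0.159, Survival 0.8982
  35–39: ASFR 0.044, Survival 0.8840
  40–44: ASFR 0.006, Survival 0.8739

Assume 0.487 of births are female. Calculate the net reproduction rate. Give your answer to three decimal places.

Proportion female at birth = 0.487.
Each age group contributes 5 × ASFR × survival:
  15–19: 5 × 0.181 × 0.9303 = 0.84192
  20–24: 5 × 0.336 × 0.9158 = 1.53854
  25–29: 5 × 0.273 × 0.9018 = 1.23096
  30–34: 5 × 0.159 × 0.8982 = 0.71407
  35–39: 5 × 0.044 × 0.8840 = 0.19448
  40–44: 5 × 0.006 × 0.8739 = 0.02622
Sum = 4.54619
NRR = 0.487 × 4.54619 = 2.21399

2.214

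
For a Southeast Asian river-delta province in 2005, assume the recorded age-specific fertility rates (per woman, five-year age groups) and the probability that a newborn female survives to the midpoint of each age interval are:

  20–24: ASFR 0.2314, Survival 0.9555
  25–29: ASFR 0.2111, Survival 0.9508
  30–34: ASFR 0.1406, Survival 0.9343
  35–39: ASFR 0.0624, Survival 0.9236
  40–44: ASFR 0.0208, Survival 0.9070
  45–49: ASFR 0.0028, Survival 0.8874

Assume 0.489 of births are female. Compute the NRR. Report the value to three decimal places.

1.546

Proportion female at birth = 0.489.
Each age group contributes 5 × ASFR × survival:
  20–24: 5 × 0.2314 × 0.9555 = 1.10551
  25–29: 5 × 0.2111 × 0.9508 = 1.00357
  30–34: 5 × 0.1406 × 0.9343 = 0.65681
  35–39: 5 × 0.0624 × 0.9236 = 0.28816
  40–44: 5 × 0.0208 × 0.9070 = 0.09433
  45–49: 5 × 0.0028 × 0.8874 = 0.01242
Sum = 3.16080
NRR = 0.489 × 3.16080 = 1.54563
With NRR above 1 the population is above replacement fertility.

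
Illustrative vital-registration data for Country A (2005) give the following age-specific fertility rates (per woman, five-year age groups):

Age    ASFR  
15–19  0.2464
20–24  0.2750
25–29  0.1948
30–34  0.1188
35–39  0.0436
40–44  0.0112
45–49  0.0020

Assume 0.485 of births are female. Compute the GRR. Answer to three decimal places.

Proportion female at birth = 0.485.
Sum of ASFRs = 0.2464 + 0.2750 + 0.1948 + 0.1188 + 0.0436 + 0.0112 + 0.0020 = 0.8918
TFR = 5 × 0.8918 = 4.459
GRR = 0.485 × 4.459 = 2.16262

2.163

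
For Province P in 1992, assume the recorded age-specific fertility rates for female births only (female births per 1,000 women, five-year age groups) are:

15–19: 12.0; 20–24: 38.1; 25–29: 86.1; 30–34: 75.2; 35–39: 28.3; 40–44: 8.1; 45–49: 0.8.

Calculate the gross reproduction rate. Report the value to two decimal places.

1.24

Sum of female ASFRs = 12.0 + 38.1 + 86.1 + 75.2 + 28.3 + 8.1 + 0.8 = 248.6
GRR = 5 × 248.6 / 1000 = 1.243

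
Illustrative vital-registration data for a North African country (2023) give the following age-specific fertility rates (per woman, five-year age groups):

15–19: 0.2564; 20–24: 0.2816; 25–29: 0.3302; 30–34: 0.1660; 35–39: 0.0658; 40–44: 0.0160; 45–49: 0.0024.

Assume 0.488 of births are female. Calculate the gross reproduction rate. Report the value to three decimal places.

Proportion female at birth = 0.488.
Sum of ASFRs = 0.2564 + 0.2816 + 0.3302 + 0.1660 + 0.0658 + 0.0160 + 0.0024 = 1.1184
TFR = 5 × 1.1184 = 5.592
GRR = 0.488 × 5.592 = 2.72890

2.729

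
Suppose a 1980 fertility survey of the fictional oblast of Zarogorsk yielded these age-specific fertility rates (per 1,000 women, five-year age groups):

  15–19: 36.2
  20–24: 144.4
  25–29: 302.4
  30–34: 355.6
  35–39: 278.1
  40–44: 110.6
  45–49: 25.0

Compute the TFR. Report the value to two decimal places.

6.26

Sum of ASFRs = 36.2 + 144.4 + 302.4 + 355.6 + 278.1 + 110.6 + 25.0 = 1252.3
TFR = 5 × 1252.3 / 1000 = 6.2615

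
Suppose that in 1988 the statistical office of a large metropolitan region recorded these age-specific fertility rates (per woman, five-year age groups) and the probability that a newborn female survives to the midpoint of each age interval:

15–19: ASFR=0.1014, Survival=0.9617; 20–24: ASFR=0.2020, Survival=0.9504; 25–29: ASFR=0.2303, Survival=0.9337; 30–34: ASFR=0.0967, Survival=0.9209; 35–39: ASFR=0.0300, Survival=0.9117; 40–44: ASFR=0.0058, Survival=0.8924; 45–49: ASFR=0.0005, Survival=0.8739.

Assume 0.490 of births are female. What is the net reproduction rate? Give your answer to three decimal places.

Proportion female at birth = 0.490.
Each age group contributes 5 × ASFR × survival:
  15–19: 5 × 0.1014 × 0.9617 = 0.48758
  20–24: 5 × 0.2020 × 0.9504 = 0.95990
  25–29: 5 × 0.2303 × 0.9337 = 1.07516
  30–34: 5 × 0.0967 × 0.9209 = 0.44526
  35–39: 5 × 0.0300 × 0.9117 = 0.13676
  40–44: 5 × 0.0058 × 0.8924 = 0.02588
  45–49: 5 × 0.0005 × 0.8739 = 0.00218
Sum = 3.13272
NRR = 0.490 × 3.13272 = 1.53503

1.535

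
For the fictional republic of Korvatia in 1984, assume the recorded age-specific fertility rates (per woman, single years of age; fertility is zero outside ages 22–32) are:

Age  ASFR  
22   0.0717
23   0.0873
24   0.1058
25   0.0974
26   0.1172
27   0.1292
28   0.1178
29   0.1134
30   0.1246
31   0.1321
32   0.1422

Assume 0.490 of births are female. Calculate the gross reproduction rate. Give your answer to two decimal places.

Proportion female at birth = 0.490.
Sum of ASFRs = 0.0717 + 0.0873 + 0.1058 + 0.0974 + 0.1172 + 0.1292 + 0.1178 + 0.1134 + 0.1246 + 0.1321 + 0.1422 = 1.2387
TFR = 1.2387
GRR = 0.490 × 1.2387 = 0.60696

0.61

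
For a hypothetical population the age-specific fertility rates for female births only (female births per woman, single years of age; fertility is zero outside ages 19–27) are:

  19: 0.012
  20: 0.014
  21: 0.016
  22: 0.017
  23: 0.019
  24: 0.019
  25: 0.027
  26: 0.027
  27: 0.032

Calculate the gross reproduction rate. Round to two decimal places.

Sum of female ASFRs = 0.012 + 0.014 + 0.016 + 0.017 + 0.019 + 0.019 + 0.027 + 0.027 + 0.032 = 0.183
GRR = 0.183

0.18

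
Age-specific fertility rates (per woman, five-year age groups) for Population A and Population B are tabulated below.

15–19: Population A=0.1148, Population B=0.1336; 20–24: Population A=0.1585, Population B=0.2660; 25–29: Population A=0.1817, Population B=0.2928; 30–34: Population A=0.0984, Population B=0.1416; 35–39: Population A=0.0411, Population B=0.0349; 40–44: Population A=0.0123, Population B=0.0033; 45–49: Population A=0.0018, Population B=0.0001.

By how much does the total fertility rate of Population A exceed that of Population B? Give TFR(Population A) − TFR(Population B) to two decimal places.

Population A:
  Sum of ASFRs = 0.1148 + 0.1585 + 0.1817 + 0.0984 + 0.0411 + 0.0123 + 0.0018 = 0.6086
  TFR = 5 × 0.6086 = 3.043
Population B:
  Sum of ASFRs = 0.1336 + 0.2660 + 0.2928 + 0.1416 + 0.0349 + 0.0033 + 0.0001 = 0.8723
  TFR = 5 × 0.8723 = 4.3615
Difference = 3.043 − 4.3615 = -1.3185

-1.32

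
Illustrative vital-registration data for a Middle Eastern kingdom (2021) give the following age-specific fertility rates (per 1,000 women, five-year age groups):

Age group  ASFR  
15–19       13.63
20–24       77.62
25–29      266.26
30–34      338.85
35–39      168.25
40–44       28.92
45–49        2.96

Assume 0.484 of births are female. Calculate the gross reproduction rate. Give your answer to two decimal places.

Proportion female at birth = 0.484.
Sum of ASFRs = 13.63 + 77.62 + 266.26 + 338.85 + 168.25 + 28.92 + 2.96 = 896.49
TFR = 5 × 896.49 / 1000 = 4.48245
GRR = 0.484 × 4.48245 = 2.16951

2.17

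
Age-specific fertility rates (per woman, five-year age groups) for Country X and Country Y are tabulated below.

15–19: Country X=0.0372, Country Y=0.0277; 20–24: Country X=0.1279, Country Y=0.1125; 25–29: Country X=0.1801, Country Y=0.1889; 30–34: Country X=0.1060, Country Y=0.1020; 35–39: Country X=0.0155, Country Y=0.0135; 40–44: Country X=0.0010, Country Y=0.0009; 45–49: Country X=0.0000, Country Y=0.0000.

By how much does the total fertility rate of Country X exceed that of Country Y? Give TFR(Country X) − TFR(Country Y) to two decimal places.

Country X:
  Sum of ASFRs = 0.0372 + 0.1279 + 0.1801 + 0.1060 + 0.0155 + 0.0010 + 0.0000 = 0.4677
  TFR = 5 × 0.4677 = 2.3385
Country Y:
  Sum of ASFRs = 0.0277 + 0.1125 + 0.1889 + 0.1020 + 0.0135 + 0.0009 + 0.0000 = 0.4455
  TFR = 5 × 0.4455 = 2.2275
Difference = 2.3385 − 2.2275 = 0.111

0.11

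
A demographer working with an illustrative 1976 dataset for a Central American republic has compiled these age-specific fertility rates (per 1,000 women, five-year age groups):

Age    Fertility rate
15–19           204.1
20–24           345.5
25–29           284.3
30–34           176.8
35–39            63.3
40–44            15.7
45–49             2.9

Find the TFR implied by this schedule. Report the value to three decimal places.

Sum of ASFRs = 204.1 + 345.5 + 284.3 + 176.8 + 63.3 + 15.7 + 2.9 = 1092.6
TFR = 5 × 1092.6 / 1000 = 5.463

5.463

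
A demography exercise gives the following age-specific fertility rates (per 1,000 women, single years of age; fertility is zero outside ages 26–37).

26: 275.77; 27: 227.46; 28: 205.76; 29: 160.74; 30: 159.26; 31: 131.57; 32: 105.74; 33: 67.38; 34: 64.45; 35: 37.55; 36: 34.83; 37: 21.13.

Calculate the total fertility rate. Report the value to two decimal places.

1.49

Sum of ASFRs = 275.77 + 227.46 + 205.76 + 160.74 + 159.26 + 131.57 + 105.74 + 67.38 + 64.45 + 37.55 + 34.83 + 21.13 = 1491.64
TFR = 1491.64 / 1000 = 1.49164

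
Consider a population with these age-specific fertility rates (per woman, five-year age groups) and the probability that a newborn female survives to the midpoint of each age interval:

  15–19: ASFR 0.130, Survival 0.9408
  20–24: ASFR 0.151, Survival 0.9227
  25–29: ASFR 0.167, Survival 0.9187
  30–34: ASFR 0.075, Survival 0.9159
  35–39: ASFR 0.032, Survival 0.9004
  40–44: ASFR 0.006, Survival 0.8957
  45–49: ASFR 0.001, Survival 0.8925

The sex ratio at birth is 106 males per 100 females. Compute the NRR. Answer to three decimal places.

Proportion female at birth = 100 / (100 + 106) = 0.48544.
Per-age-group product (5 × ASFR × survival probability):
  15–19: 5 × 0.130 × 0.9408 = 0.61152
  20–24: 5 × 0.151 × 0.9227 = 0.69664
  25–29: 5 × 0.167 × 0.9187 = 0.76711
  30–34: 5 × 0.075 × 0.9159 = 0.34346
  35–39: 5 × 0.032 × 0.9004 = 0.14406
  40–44: 5 × 0.006 × 0.8957 = 0.02687
  45–49: 5 × 0.001 × 0.8925 = 0.00446
Sum = 2.59412
NRR = 0.48544 × 2.59412 = 1.25929
With NRR above 1 the population is above replacement fertility.

1.259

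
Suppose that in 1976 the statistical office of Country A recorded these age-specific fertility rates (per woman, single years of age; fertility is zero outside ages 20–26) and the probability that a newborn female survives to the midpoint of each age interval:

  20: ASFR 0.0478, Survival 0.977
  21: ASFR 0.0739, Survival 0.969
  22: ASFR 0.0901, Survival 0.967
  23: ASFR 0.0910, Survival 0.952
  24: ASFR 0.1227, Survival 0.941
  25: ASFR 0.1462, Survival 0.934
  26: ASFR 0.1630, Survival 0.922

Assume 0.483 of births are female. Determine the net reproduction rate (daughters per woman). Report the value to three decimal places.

0.335

Proportion female at birth = 0.483.
Per-age-group product (1 × ASFR × survival probability):
  20: 1 × 0.0478 × 0.977 = 0.04670
  21: 1 × 0.0739 × 0.969 = 0.07161
  22: 1 × 0.0901 × 0.967 = 0.08713
  23: 1 × 0.0910 × 0.952 = 0.08663
  24: 1 × 0.1227 × 0.941 = 0.11546
  25: 1 × 0.1462 × 0.934 = 0.13655
  26: 1 × 0.1630 × 0.922 = 0.15029
Sum = 0.69437
NRR = 0.483 × 0.69437 = 0.33538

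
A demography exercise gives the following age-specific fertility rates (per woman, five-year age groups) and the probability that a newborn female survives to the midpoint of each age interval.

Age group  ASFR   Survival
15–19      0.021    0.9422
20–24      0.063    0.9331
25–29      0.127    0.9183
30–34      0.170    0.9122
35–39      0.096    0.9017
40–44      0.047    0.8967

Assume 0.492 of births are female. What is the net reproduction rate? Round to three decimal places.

Proportion female at birth = 0.492.
Survival-weighted fertility by age (5·fₓ·Sₓ):
  15–19: 5 × 0.021 × 0.9422 = 0.09893
  20–24: 5 × 0.063 × 0.9331 = 0.29393
  25–29: 5 × 0.127 × 0.9183 = 0.58312
  30–34: 5 × 0.170 × 0.9122 = 0.77537
  35–39: 5 × 0.096 × 0.9017 = 0.43282
  40–44: 5 × 0.047 × 0.8967 = 0.21072
Sum = 2.39489
NRR = 0.492 × 2.39489 = 1.17829

1.178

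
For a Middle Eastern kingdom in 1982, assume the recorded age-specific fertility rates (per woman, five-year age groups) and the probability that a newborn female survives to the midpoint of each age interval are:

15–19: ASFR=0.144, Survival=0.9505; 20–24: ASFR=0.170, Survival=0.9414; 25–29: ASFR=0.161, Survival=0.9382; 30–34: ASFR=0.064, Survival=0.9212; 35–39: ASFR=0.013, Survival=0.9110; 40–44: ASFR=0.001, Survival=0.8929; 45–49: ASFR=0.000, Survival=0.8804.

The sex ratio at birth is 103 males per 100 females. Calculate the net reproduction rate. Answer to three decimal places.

1.280

Proportion female at birth = 100 / (100 + 103) = 0.49261.
Each age group contributes 5 × ASFR × survival:
  15–19: 5 × 0.144 × 0.9505 = 0.68436
  20–24: 5 × 0.170 × 0.9414 = 0.80019
  25–29: 5 × 0.161 × 0.9382 = 0.75525
  30–34: 5 × 0.064 × 0.9212 = 0.29478
  35–39: 5 × 0.013 × 0.9110 = 0.05922
  40–44: 5 × 0.001 × 0.8929 = 0.00446
  45–49: 5 × 0.000 × 0.8804 = 0.00000
Sum = 2.59826
NRR = 0.49261 × 2.59826 = 1.27993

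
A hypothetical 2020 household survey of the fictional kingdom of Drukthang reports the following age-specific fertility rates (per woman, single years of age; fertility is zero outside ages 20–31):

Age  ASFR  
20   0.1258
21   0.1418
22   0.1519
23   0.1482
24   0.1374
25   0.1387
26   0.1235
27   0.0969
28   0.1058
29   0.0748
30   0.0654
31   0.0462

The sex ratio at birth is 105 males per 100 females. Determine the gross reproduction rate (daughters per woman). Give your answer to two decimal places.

Proportion female at birth = 100 / (100 + 105) = 0.48780.
Sum of ASFRs = 0.1258 + 0.1418 + 0.1519 + 0.1482 + 0.1374 + 0.1387 + 0.1235 + 0.0969 + 0.1058 + 0.0748 + 0.0654 + 0.0462 = 1.3564
TFR = 1.3564
GRR = 0.48780 × 1.3564 = 0.66165

0.66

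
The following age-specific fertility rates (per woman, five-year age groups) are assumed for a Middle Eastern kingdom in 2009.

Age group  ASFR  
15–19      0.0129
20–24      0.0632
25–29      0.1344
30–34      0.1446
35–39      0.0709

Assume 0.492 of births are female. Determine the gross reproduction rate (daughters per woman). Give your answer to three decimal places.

1.048

Proportion female at birth = 0.492.
Sum of ASFRs = 0.0129 + 0.0632 + 0.1344 + 0.1446 + 0.0709 = 0.4260
TFR = 5 × 0.4260 = 2.13
GRR = 0.492 × 2.13 = 1.04796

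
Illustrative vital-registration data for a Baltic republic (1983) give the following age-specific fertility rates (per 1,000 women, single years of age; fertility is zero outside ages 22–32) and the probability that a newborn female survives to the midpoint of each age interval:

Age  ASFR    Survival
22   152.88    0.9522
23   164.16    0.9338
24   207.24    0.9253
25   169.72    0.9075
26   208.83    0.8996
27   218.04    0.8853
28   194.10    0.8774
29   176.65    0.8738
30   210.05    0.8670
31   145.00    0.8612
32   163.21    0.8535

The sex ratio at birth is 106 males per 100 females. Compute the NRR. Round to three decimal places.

0.872

Proportion female at birth = 100 / (100 + 106) = 0.48544.
Each age group contributes 1 × ASFR × survival:
  22: 1 × 152.88/1000 × 0.9522 = 0.14557
  23: 1 × 164.16/1000 × 0.9338 = 0.15329
  24: 1 × 207.24/1000 × 0.9253 = 0.19176
  25: 1 × 169.72/1000 × 0.9075 = 0.15402
  26: 1 × 208.83/1000 × 0.8996 = 0.18786
  27: 1 × 218.04/1000 × 0.8853 = 0.19303
  28: 1 × 194.10/1000 × 0.8774 = 0.17030
  29: 1 × 176.65/1000 × 0.8738 = 0.15436
  30: 1 × 210.05/1000 × 0.8670 = 0.18211
  31: 1 × 145.00/1000 × 0.8612 = 0.12487
  32: 1 × 163.21/1000 × 0.8535 = 0.13930
Sum = 1.79647
NRR = 0.48544 × 1.79647 = 0.87208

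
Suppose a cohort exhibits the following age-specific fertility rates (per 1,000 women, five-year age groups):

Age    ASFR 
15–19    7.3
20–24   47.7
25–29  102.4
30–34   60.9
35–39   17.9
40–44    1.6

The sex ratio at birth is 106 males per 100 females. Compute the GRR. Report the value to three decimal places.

0.577

Proportion female at birth = 100 / (100 + 106) = 0.48544.
Sum of ASFRs = 7.3 + 47.7 + 102.4 + 60.9 + 17.9 + 1.6 = 237.8
TFR = 5 × 237.8 / 1000 = 1.189
GRR = 0.48544 × 1.189 = 0.57719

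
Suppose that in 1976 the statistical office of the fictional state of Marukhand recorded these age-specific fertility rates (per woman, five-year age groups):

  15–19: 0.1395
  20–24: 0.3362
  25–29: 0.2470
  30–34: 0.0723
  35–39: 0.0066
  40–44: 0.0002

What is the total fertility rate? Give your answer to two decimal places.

4.01

Sum of ASFRs = 0.1395 + 0.3362 + 0.2470 + 0.0723 + 0.0066 + 0.0002 = 0.8018
TFR = 5 × 0.8018 = 4.009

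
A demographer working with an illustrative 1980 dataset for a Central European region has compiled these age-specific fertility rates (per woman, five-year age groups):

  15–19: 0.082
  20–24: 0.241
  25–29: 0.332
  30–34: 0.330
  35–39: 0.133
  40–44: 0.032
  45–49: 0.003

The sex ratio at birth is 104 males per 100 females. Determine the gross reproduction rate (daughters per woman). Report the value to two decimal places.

2.83

Proportion female at birth = 100 / (100 + 104) = 0.49020.
Sum of ASFRs = 0.082 + 0.241 + 0.332 + 0.330 + 0.133 + 0.032 + 0.003 = 1.153
TFR = 5 × 1.153 = 5.765
GRR = 0.49020 × 5.765 = 2.82600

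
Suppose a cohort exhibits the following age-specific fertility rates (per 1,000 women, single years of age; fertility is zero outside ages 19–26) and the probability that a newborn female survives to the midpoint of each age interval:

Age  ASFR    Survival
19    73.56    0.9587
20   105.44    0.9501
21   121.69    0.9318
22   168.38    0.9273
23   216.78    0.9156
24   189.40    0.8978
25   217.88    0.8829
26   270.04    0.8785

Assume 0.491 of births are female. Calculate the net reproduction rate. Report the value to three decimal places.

0.608

Proportion female at birth = 0.491.
Per-age-group product (1 × ASFR × survival probability):
  19: 1 × 73.56/1000 × 0.9587 = 0.07052
  20: 1 × 105.44/1000 × 0.9501 = 0.10018
  21: 1 × 121.69/1000 × 0.9318 = 0.11339
  22: 1 × 168.38/1000 × 0.9273 = 0.15614
  23: 1 × 216.78/1000 × 0.9156 = 0.19848
  24: 1 × 189.40/1000 × 0.8978 = 0.17004
  25: 1 × 217.88/1000 × 0.8829 = 0.19237
  26: 1 × 270.04/1000 × 0.8785 = 0.23723
Sum = 1.23835
NRR = 0.491 × 1.23835 = 0.60803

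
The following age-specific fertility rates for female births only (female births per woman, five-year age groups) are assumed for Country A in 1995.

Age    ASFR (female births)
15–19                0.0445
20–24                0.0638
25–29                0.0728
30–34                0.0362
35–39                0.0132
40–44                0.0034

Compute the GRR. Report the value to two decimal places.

Sum of female ASFRs = 0.0445 + 0.0638 + 0.0728 + 0.0362 + 0.0132 + 0.0034 = 0.2339
GRR = 5 × 0.2339 = 1.1695

1.17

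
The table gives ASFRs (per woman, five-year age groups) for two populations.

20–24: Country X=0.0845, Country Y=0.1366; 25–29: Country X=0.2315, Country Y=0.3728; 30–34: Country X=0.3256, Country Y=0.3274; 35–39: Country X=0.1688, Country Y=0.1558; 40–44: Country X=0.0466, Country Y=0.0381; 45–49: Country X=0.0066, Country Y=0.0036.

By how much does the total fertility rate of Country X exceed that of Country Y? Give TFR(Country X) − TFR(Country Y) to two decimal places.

Country X:
  Sum of ASFRs = 0.0845 + 0.2315 + 0.3256 + 0.1688 + 0.0466 + 0.0066 = 0.8636
  TFR = 5 × 0.8636 = 4.318
Country Y:
  Sum of ASFRs = 0.1366 + 0.3728 + 0.3274 + 0.1558 + 0.0381 + 0.0036 = 1.0343
  TFR = 5 × 1.0343 = 5.1715
Difference = 4.318 − 5.1715 = -0.8535

-0.85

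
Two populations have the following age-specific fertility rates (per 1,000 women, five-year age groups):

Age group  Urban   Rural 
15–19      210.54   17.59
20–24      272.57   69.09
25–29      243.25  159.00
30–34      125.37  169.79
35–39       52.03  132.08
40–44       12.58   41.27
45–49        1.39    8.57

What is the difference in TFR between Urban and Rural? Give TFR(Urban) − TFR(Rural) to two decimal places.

1.60

Urban:
  Sum of ASFRs = 210.54 + 272.57 + 243.25 + 125.37 + 52.03 + 12.58 + 1.39 = 917.73
  TFR = 5 × 917.73 / 1000 = 4.58865
Rural:
  Sum of ASFRs = 17.59 + 69.09 + 159.00 + 169.79 + 132.08 + 41.27 + 8.57 = 597.39
  TFR = 5 × 597.39 / 1000 = 2.98695
Difference = 4.58865 − 2.98695 = 1.6017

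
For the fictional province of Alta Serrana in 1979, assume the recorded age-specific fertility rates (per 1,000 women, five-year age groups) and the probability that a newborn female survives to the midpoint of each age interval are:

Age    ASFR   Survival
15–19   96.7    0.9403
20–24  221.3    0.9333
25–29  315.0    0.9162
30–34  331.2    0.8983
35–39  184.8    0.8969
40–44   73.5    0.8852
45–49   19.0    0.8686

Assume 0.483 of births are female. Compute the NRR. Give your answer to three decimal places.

2.731

Proportion female at birth = 0.483.
Survival-weighted fertility by age (5·fₓ·Sₓ):
  15–19: 5 × 96.7/1000 × 0.9403 = 0.45464
  20–24: 5 × 221.3/1000 × 0.9333 = 1.03270
  25–29: 5 × 315.0/1000 × 0.9162 = 1.44302
  30–34: 5 × 331.2/1000 × 0.8983 = 1.48758
  35–39: 5 × 184.8/1000 × 0.8969 = 0.82874
  40–44: 5 × 73.5/1000 × 0.8852 = 0.32531
  45–49: 5 × 19.0/1000 × 0.8686 = 0.08252
Sum = 5.65451
NRR = 0.483 × 5.65451 = 2.73113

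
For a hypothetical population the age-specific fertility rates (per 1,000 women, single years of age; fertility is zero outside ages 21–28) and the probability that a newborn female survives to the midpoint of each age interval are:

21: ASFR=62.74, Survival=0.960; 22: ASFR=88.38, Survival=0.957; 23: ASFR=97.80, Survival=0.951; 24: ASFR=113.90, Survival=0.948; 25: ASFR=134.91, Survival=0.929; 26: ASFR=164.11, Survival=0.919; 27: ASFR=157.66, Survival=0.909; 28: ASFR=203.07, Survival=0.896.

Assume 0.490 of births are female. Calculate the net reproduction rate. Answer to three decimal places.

Proportion female at birth = 0.490.
Each age group contributes 1 × ASFR × survival:
  21: 1 × 62.74/1000 × 0.960 = 0.06023
  22: 1 × 88.38/1000 × 0.957 = 0.08458
  23: 1 × 97.80/1000 × 0.951 = 0.09301
  24: 1 × 113.90/1000 × 0.948 = 0.10798
  25: 1 × 134.91/1000 × 0.929 = 0.12533
  26: 1 × 164.11/1000 × 0.919 = 0.15082
  27: 1 × 157.66/1000 × 0.909 = 0.14331
  28: 1 × 203.07/1000 × 0.896 = 0.18195
Sum = 0.94721
NRR = 0.490 × 0.94721 = 0.46413
With NRR below 1 the population is below replacement fertility.

0.464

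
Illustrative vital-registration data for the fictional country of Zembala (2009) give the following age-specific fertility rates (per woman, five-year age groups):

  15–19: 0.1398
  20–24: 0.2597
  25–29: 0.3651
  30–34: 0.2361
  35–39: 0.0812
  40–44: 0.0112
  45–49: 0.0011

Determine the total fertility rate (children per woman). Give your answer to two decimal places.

5.47

Sum of ASFRs = 0.1398 + 0.2597 + 0.3651 + 0.2361 + 0.0812 + 0.0112 + 0.0011 = 1.0942
TFR = 5 × 1.0942 = 5.471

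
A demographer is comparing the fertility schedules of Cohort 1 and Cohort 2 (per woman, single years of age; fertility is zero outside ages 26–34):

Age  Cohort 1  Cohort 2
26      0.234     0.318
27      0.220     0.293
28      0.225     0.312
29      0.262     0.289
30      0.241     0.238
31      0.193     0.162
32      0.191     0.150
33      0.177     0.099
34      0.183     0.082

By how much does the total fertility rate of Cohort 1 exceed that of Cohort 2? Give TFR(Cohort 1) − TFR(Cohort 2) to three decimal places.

-0.017

Cohort 1:
  Sum of ASFRs = 0.234 + 0.220 + 0.225 + 0.262 + 0.241 + 0.193 + 0.191 + 0.177 + 0.183 = 1.926
  TFR = 1.926
Cohort 2:
  Sum of ASFRs = 0.318 + 0.293 + 0.312 + 0.289 + 0.238 + 0.162 + 0.150 + 0.099 + 0.082 = 1.943
  TFR = 1.943
Difference = 1.926 − 1.943 = -0.017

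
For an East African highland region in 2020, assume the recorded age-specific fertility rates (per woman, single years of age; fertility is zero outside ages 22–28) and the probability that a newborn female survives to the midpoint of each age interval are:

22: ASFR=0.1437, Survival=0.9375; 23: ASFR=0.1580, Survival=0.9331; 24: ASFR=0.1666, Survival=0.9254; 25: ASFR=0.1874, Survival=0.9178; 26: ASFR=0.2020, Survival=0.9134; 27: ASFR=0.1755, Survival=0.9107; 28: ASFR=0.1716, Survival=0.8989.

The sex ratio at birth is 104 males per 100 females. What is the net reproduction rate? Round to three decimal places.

0.543

Proportion female at birth = 100 / (100 + 104) = 0.49020.
Survival-weighted fertility by age (1·fₓ·Sₓ):
  22: 1 × 0.1437 × 0.9375 = 0.13472
  23: 1 × 0.1580 × 0.9331 = 0.14743
  24: 1 × 0.1666 × 0.9254 = 0.15417
  25: 1 × 0.1874 × 0.9178 = 0.17200
  26: 1 × 0.2020 × 0.9134 = 0.18451
  27: 1 × 0.1755 × 0.9107 = 0.15983
  28: 1 × 0.1716 × 0.8989 = 0.15425
Sum = 1.10691
NRR = 0.49020 × 1.10691 = 0.54261
With NRR below 1 the population is below replacement fertility.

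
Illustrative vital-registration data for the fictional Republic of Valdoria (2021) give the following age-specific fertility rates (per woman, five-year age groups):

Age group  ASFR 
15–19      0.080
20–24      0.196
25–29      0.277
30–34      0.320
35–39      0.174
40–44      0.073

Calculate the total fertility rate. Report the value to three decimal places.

Sum of ASFRs = 0.080 + 0.196 + 0.277 + 0.320 + 0.174 + 0.073 = 1.120
TFR = 5 × 1.120 = 5.6

5.600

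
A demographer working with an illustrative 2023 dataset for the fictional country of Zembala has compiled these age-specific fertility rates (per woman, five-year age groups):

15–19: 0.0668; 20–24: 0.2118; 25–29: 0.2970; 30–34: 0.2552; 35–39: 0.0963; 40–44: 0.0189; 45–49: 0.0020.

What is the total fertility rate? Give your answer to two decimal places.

Sum of ASFRs = 0.0668 + 0.2118 + 0.2970 + 0.2552 + 0.0963 + 0.0189 + 0.0020 = 0.9480
TFR = 5 × 0.9480 = 4.74

4.74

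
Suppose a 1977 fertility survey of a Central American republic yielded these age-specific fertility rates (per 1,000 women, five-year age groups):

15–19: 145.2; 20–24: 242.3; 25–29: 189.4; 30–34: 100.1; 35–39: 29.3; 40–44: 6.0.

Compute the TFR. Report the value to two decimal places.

3.56

Sum of ASFRs = 145.2 + 242.3 + 189.4 + 100.1 + 29.3 + 6.0 = 712.3
TFR = 5 × 712.3 / 1000 = 3.5615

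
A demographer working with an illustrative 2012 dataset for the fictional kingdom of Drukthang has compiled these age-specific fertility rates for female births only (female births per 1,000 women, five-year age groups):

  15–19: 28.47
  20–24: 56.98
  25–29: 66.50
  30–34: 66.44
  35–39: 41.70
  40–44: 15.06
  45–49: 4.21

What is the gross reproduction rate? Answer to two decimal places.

1.40

Sum of female ASFRs = 28.47 + 56.98 + 66.50 + 66.44 + 41.70 + 15.06 + 4.21 = 279.36
GRR = 5 × 279.36 / 1000 = 1.3968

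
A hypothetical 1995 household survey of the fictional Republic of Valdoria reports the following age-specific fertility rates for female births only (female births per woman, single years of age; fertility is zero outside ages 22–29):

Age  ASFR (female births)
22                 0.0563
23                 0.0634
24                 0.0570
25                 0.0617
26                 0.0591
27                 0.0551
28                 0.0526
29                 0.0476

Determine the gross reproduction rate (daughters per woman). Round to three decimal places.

0.453

Sum of female ASFRs = 0.0563 + 0.0634 + 0.0570 + 0.0617 + 0.0591 + 0.0551 + 0.0526 + 0.0476 = 0.4528
GRR = 0.4528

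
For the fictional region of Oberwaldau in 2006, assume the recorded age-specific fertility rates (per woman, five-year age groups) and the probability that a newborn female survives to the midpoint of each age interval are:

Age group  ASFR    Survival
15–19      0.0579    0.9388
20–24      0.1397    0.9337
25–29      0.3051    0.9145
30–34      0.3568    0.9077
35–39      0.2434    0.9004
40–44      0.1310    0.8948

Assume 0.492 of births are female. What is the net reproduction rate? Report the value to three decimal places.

Proportion female at birth = 0.492.
Weighting each age-specific rate by interval width and survival:
  15–19: 5 × 0.0579 × 0.9388 = 0.27178
  20–24: 5 × 0.1397 × 0.9337 = 0.65219
  25–29: 5 × 0.3051 × 0.9145 = 1.39507
  30–34: 5 × 0.3568 × 0.9077 = 1.61934
  35–39: 5 × 0.2434 × 0.9004 = 1.09579
  40–44: 5 × 0.1310 × 0.8948 = 0.58609
Sum = 5.62026
NRR = 0.492 × 5.62026 = 2.76517

2.765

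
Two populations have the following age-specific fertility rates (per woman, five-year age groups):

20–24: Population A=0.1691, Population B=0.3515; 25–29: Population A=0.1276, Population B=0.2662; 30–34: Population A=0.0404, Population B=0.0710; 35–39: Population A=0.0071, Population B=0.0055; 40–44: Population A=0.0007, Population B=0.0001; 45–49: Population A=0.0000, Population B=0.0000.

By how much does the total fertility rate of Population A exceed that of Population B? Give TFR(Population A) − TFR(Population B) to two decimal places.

-1.75

Population A:
  Sum of ASFRs = 0.1691 + 0.1276 + 0.0404 + 0.0071 + 0.0007 + 0.0000 = 0.3449
  TFR = 5 × 0.3449 = 1.7245
Population B:
  Sum of ASFRs = 0.3515 + 0.2662 + 0.0710 + 0.0055 + 0.0001 + 0.0000 = 0.6943
  TFR = 5 × 0.6943 = 3.4715
Difference = 1.7245 − 3.4715 = -1.747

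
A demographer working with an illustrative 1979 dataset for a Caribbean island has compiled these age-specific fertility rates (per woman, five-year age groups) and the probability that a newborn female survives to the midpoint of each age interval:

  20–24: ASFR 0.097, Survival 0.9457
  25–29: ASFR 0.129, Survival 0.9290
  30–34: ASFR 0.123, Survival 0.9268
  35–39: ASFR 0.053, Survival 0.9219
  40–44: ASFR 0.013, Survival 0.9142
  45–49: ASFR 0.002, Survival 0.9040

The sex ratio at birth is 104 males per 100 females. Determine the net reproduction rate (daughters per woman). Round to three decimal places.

0.951

Proportion female at birth = 100 / (100 + 104) = 0.49020.
Survival-weighted fertility by age (5·fₓ·Sₓ):
  20–24: 5 × 0.097 × 0.9457 = 0.45866
  25–29: 5 × 0.129 × 0.9290 = 0.59921
  30–34: 5 × 0.123 × 0.9268 = 0.56998
  35–39: 5 × 0.053 × 0.9219 = 0.24430
  40–44: 5 × 0.013 × 0.9142 = 0.05942
  45–49: 5 × 0.002 × 0.9040 = 0.00904
Sum = 1.94061
NRR = 0.49020 × 1.94061 = 0.95129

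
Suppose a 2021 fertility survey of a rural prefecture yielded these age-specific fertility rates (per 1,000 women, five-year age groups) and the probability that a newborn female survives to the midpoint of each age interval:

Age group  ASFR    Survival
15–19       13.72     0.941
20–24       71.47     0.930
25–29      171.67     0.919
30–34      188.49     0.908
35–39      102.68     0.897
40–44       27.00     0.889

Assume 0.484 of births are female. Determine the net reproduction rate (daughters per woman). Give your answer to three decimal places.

Proportion female at birth = 0.484.
Weighting each age-specific rate by interval width and survival:
  15–19: 5 × 13.72/1000 × 0.941 = 0.06455
  20–24: 5 × 71.47/1000 × 0.930 = 0.33234
  25–29: 5 × 171.67/1000 × 0.919 = 0.78882
  30–34: 5 × 188.49/1000 × 0.908 = 0.85574
  35–39: 5 × 102.68/1000 × 0.897 = 0.46052
  40–44: 5 × 27.00/1000 × 0.889 = 0.12002
Sum = 2.62199
NRR = 0.484 × 2.62199 = 1.26904
An NRR exceeding 1 indicates intrinsic growth under these rates.

1.269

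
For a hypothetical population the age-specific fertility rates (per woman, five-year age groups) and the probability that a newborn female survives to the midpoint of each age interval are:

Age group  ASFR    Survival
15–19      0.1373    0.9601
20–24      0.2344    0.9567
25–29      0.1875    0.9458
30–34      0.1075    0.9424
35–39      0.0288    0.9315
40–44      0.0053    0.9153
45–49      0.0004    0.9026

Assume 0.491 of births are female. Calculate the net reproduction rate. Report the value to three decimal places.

1.637

Proportion female at birth = 0.491.
Survival-weighted fertility by age (5·fₓ·Sₓ):
  15–19: 5 × 0.1373 × 0.9601 = 0.65911
  20–24: 5 × 0.2344 × 0.9567 = 1.12125
  25–29: 5 × 0.1875 × 0.9458 = 0.88669
  30–34: 5 × 0.1075 × 0.9424 = 0.50654
  35–39: 5 × 0.0288 × 0.9315 = 0.13414
  40–44: 5 × 0.0053 × 0.9153 = 0.02426
  45–49: 5 × 0.0004 × 0.9026 = 0.00181
Sum = 3.33380
NRR = 0.491 × 3.33380 = 1.63690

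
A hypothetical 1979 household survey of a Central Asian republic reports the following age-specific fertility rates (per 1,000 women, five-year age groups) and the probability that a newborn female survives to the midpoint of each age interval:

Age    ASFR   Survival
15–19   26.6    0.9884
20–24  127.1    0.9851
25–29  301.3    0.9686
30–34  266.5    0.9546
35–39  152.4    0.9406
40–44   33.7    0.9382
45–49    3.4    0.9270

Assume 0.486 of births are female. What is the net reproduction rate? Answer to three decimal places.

2.128

Proportion female at birth = 0.486.
Weighting each age-specific rate by interval width and survival:
  15–19: 5 × 26.6/1000 × 0.9884 = 0.13146
  20–24: 5 × 127.1/1000 × 0.9851 = 0.62603
  25–29: 5 × 301.3/1000 × 0.9686 = 1.45920
  30–34: 5 × 266.5/1000 × 0.9546 = 1.27200
  35–39: 5 × 152.4/1000 × 0.9406 = 0.71674
  40–44: 5 × 33.7/1000 × 0.9382 = 0.15809
  45–49: 5 × 3.4/1000 × 0.9270 = 0.01576
Sum = 4.37928
NRR = 0.486 × 4.37928 = 2.12833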